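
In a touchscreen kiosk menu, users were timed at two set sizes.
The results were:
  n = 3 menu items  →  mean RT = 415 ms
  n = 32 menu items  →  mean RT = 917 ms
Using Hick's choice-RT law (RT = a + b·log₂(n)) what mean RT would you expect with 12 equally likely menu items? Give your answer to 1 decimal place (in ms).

RT is linear in log₂ n, so two points fix the line:
  b = (917 − 415) / (log₂ 32 − log₂ 3) = 502 / (5 − 1.5850) = 146.997 ms/bit
  a = 415 − 146.997 × 1.5850 = 182.015 ms
Then RT(12) = 182.015 + 146.997 × log₂ 12 = 182.015 + 146.997 × 3.5850 ≈ 708.994 ms.

709.0 ms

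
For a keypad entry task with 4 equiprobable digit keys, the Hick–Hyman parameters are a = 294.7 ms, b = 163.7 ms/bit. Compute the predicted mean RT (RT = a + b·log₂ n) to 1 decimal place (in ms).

622.1 ms

log₂(4) = 2 bits, so RT = 294.7 + 163.7 × 2 ≈ 622.100 ms.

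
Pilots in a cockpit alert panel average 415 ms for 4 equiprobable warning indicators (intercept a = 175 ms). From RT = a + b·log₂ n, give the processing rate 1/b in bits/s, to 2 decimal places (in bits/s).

Choice component = 415 − 175 = 240 ms over log₂(4) = 2 bits.
b = 240 / 2 = 120.000 ms/bit, so 1/b = 8.333 bits/s.

8.33 bits/s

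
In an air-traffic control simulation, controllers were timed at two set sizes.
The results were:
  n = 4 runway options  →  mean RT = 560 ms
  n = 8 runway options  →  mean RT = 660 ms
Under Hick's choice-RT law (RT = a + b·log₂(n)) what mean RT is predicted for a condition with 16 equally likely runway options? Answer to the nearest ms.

RT is linear in log₂ n, so two points fix the line:
  b = (660 − 560) / (log₂ 8 − log₂ 4) = 100 / (3 − 2) = 100 ms/bit
  a = 560 − 100 × 2 = 360 ms
Then RT(16) = 360 + 100 × log₂ 16 = 360 + 100 × 4 ≈ 760.000 ms.

760 ms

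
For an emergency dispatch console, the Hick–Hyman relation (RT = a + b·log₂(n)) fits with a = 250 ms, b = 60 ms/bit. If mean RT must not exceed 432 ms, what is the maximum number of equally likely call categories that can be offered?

60·log₂ n ≤ 432 − 250 = 182, giving log₂ n ≤ 3.0333 and n ≤ 8.187. The largest whole number is 8.

8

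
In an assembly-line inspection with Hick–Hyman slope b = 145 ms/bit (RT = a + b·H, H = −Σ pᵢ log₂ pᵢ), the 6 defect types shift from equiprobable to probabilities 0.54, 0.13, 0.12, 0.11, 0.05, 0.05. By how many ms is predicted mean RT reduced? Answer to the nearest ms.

The RT saving is b·ΔH. Equiprobable H₀ = log₂(6) = 2.5850 bits; with the given probabilities H = 2.0122 bits.
b·(H₀ − H) = 145 × (2.5850 − 2.0122) = 83.05 ms.

83 ms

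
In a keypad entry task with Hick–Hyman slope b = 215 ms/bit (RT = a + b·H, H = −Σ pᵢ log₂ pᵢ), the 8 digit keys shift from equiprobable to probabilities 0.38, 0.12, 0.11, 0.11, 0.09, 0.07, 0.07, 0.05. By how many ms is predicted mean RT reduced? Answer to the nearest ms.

72 ms

The RT saving is b·ΔH. Equiprobable H₀ = log₂(8) = 3.0000 bits; with the given probabilities H = 2.6640 bits.
b·(H₀ − H) = 215 × (3.0000 − 2.6640) = 72.25 ms.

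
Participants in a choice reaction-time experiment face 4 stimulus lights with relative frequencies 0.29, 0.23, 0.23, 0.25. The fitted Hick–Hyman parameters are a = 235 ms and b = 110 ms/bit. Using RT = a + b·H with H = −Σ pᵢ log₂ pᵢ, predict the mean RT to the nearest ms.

Entropy contributions −pᵢ log₂ pᵢ: 0.5179, 0.4877, 0.4877, 0.5000; sum H = 1.9932 bits.
RT = a + bH = 235 + 110·1.9932 = 454.26 ms.

454 ms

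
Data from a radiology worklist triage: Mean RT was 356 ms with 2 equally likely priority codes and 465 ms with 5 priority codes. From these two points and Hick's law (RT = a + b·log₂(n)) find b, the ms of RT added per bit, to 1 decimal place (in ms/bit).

b = (RT₂ − RT₁)/(log₂ n₂ − log₂ n₁) = (465 − 356)/(2.3219 − 1) = 82.455 ms/bit.

82.5 ms/bit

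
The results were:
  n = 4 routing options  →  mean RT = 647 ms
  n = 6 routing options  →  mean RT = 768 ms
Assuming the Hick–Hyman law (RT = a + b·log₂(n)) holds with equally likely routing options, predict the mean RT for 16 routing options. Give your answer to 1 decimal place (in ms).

1060.7 ms

Solve the two-equation system in a and b:
  b = (768 − 647) / (log₂ 6 − log₂ 4) = 121 / (2.5850 − 2) = 206.851 ms/bit
  a = 647 − 206.851 × 2 = 233.298 ms
Then RT(16) = 233.298 + 206.851 × log₂ 16 = 233.298 + 206.851 × 4 ≈ 1060.702 ms.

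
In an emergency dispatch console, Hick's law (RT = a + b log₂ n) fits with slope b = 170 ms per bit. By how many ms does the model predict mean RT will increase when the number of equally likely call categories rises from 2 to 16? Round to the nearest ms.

510 ms

The intercept a cancels: ΔRT = b·(log₂ n₂ − log₂ n₁) = b·log₂(n₂/n₁).
log₂(16) − log₂(2) = log₂(16/2) = log₂(8) = 3.
ΔRT = 170 × 3.0000 = 510.000 ms.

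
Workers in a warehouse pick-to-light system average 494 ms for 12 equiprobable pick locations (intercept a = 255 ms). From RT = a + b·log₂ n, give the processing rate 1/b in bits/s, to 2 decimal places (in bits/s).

b = (494 − 255)/log₂ 12 = 239/3.5850 = 66.667 ms per bit = 0.06667 s/bit; the reciprocal is 15.000 bits/s.

15.00 bits/s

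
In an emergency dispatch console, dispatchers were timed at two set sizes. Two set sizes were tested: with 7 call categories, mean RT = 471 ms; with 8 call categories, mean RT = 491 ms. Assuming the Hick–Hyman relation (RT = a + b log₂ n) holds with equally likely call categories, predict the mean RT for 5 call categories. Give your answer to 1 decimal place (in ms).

RT is linear in log₂ n, so two points fix the line:
  b = (491 − 471) / (log₂ 8 − log₂ 7) = 20 / (3 − 2.8074) = 103.818 ms/bit
  a = 471 − 103.818 × 2.8074 = 179.546 ms
Then RT(5) = 179.546 + 103.818 × log₂ 5 = 179.546 + 103.818 × 2.3219 ≈ 420.604 ms.

420.6 ms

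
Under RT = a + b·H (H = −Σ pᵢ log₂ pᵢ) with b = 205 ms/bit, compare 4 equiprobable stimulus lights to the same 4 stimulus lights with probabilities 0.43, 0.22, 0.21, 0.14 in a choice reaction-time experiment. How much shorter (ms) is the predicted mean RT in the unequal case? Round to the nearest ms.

26 ms

Equiprobable entropy H₀ = log₂ 4 = 2.0000 bits.
Skewed entropy H = −Σ pᵢ log₂ pᵢ = 1.8741 bits.
ΔRT = b·(H₀ − H) = 205 × 0.1259 = 25.82 ms.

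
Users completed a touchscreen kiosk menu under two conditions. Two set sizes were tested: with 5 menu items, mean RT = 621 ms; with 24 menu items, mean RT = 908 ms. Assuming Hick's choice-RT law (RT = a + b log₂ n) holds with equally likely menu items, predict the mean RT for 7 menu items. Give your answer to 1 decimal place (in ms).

682.6 ms

Solve the two-equation system in a and b:
  b = (908 − 621) / (log₂ 24 − log₂ 5) = 287 / (4.5850 − 2.3219) = 126.821 ms/bit
  a = 621 − 126.821 × 2.3219 = 326.531 ms
Then RT(7) = 326.531 + 126.821 × log₂ 7 = 326.531 + 126.821 × 2.8074 ≈ 682.562 ms.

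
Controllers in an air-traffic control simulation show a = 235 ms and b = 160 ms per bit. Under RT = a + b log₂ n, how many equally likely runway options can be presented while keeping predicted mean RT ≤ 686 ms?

7

Information budget: (686 − 235)/160 = 2.8188 bits, so n ≤ 2^2.8188 = 7.056 → at most 7.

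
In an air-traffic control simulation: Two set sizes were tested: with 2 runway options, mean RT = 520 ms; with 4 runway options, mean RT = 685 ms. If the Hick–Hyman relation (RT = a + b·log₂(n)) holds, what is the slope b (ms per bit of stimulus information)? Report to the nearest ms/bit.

165 ms/bit

Slope: b = (685 − 520) / (log₂ 4 − log₂ 2) = 165/1.0000 = 165 ms/bit.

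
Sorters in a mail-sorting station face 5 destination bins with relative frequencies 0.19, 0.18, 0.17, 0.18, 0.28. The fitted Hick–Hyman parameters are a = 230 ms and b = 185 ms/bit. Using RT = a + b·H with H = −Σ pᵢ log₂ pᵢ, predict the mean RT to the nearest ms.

Entropy contributions −pᵢ log₂ pᵢ: 0.4552, 0.4453, 0.4346, 0.4453, 0.5142; sum H = 2.2946 bits.
RT = a + bH = 230 + 185·2.2946 = 654.51 ms.

655 ms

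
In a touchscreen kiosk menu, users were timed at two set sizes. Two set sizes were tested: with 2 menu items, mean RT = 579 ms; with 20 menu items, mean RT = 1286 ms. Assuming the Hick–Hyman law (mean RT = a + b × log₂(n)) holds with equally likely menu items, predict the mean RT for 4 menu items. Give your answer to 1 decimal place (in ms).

With log₂ n on the abscissa the relation is linear; from the two conditions:
  b = (1286 − 579) / (log₂ 20 − log₂ 2) = 707 / (4.3219 − 1) = 212.828 ms/bit
  a = 579 − 212.828 × 1 = 366.172 ms
Then RT(4) = 366.172 + 212.828 × log₂ 4 = 366.172 + 212.828 × 2 ≈ 791.828 ms.

791.8 ms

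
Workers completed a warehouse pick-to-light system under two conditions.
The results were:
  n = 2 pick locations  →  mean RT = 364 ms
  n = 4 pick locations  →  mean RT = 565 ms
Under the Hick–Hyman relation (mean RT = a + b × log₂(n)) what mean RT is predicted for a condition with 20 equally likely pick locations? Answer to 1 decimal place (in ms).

With log₂ n on the abscissa the relation is linear; from the two conditions:
  b = (565 − 364) / (log₂ 4 − log₂ 2) = 201 / (2 − 1) = 201.000 ms/bit
  a = 364 − 201.000 × 1 = 163.000 ms
Then RT(20) = 163.000 + 201.000 × log₂ 20 = 163.000 + 201.000 × 4.3219 ≈ 1031.708 ms.

1031.7 ms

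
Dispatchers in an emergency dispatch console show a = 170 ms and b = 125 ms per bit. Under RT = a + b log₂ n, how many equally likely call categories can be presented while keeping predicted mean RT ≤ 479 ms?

5

Information budget: (479 − 170)/125 = 2.4720 bits, so n ≤ 2^2.4720 = 5.548 → at most 5.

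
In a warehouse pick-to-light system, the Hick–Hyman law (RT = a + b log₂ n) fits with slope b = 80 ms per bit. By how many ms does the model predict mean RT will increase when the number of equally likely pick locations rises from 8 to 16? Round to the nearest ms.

80 ms

Only the slope matters, since a is common to both: ΔRT = b·log₂(n₂/n₁).
log₂(16) − log₂(8) = log₂(16/8) = log₂(2) = 1.
ΔRT = 80 × 1.0000 = 80.000 ms.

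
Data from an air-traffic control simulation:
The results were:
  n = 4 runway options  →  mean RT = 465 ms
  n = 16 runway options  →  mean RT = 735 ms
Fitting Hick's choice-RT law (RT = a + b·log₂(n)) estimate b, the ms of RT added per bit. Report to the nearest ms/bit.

Slope: b = (735 − 465) / (log₂ 16 − log₂ 4) = 270/2.0000 = 135 ms/bit.

135 ms/bit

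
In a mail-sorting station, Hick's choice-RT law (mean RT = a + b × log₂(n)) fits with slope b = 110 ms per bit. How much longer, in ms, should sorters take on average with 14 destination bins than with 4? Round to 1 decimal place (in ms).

The intercept a cancels: ΔRT = b·(log₂ n₂ − log₂ n₁) = b·log₂(n₂/n₁).
log₂(14) − log₂(4) = 3.8074 − 2 = 1.8074.
ΔRT = 110 × 1.8074 = 198.809 ms.

198.8 ms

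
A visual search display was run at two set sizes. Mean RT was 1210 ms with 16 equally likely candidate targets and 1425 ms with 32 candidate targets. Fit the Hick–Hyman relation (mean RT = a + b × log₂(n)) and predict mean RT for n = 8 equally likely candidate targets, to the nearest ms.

With log₂ n on the abscissa the relation is linear; from the two conditions:
  b = (1425 − 1210) / (log₂ 32 − log₂ 16) = 215 / (5 − 4) = 215 ms/bit
  a = 1210 − 215 × 4 = 350 ms
Then RT(8) = 350 + 215 × log₂ 8 = 350 + 215 × 3 ≈ 995.000 ms.

995 ms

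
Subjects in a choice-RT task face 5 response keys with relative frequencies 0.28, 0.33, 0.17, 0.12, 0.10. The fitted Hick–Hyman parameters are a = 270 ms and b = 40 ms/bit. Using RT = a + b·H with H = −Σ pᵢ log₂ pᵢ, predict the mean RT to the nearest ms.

Entropy contributions −pᵢ log₂ pᵢ: 0.5142, 0.5278, 0.4346, 0.3671, 0.3322; sum H = 2.1759 bits.
RT = a + bH = 270 + 40·2.1759 = 357.04 ms.

357 ms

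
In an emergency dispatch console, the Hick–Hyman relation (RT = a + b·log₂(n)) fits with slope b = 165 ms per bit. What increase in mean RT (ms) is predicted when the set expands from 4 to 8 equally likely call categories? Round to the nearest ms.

165 ms

Only the slope matters, since a is common to both: ΔRT = b·log₂(n₂/n₁).
log₂(8) − log₂(4) = log₂(8/4) = log₂(2) = 1.
ΔRT = 165 × 1.0000 = 165.000 ms.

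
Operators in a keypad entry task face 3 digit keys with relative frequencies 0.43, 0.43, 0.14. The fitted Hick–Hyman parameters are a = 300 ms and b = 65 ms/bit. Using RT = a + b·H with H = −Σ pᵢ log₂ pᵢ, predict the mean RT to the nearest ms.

394 ms

Entropy contributions −pᵢ log₂ pᵢ: 0.5236, 0.5236, 0.3971; sum H = 1.4442 bits.
RT = a + bH = 300 + 65·1.4442 = 393.88 ms.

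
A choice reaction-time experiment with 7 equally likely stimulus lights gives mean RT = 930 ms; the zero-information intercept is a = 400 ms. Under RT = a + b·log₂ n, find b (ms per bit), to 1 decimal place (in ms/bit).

188.8 ms/bit

log₂(7) = 2.8074 bits.
b = (RT − a)/log₂ n = (930 − 400) / 2.8074 = 188.790 ms/bit.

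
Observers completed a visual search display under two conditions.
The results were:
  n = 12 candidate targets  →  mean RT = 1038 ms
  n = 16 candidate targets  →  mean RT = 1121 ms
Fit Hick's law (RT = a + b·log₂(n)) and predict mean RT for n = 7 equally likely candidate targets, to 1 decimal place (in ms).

882.5 ms

RT is linear in log₂ n, so two points fix the line:
  b = (1121 − 1038) / (log₂ 16 − log₂ 12) = 83 / (4 − 3.5850) = 199.982 ms/bit
  a = 1038 − 199.982 × 3.5850 = 321.072 ms
Then RT(7) = 321.072 + 199.982 × log₂ 7 = 321.072 + 199.982 × 2.8074 ≈ 882.493 ms.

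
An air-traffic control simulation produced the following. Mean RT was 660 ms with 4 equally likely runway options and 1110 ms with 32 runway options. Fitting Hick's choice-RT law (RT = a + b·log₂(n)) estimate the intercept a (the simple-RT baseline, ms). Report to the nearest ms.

360 ms

The slope on a log₂ axis is (1110 − 660) / (5 − 2) = 150 ms/bit.
Intercept: a = 660 − 150·log₂(4) = 360.000 ms.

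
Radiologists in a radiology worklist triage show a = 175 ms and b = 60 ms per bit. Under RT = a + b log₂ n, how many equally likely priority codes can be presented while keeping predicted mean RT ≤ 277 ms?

60·log₂ n ≤ 277 − 175 = 102, giving log₂ n ≤ 1.7000 and n ≤ 3.249. The largest whole number is 3.

3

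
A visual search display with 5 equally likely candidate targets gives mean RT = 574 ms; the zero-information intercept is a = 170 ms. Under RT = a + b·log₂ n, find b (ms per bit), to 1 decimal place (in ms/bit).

174.0 ms/bit

5 alternatives carry log₂ 5 = 2.3219 bits; the choice cost is 574 − 170 = 404 ms, so b = 404/2.3219 = 173.993 ms/bit.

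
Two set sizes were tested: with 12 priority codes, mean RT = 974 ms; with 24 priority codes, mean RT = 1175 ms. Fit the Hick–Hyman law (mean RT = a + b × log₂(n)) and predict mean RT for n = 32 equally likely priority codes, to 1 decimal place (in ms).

Solve the two-equation system in a and b:
  b = (1175 − 974) / (log₂ 24 − log₂ 12) = 201 / (4.5850 − 3.5850) = 201.000 ms/bit
  a = 974 − 201.000 × 3.5850 = 253.423 ms
Then RT(32) = 253.423 + 201.000 × log₂ 32 = 253.423 + 201.000 × 5 ≈ 1258.423 ms.

1258.4 ms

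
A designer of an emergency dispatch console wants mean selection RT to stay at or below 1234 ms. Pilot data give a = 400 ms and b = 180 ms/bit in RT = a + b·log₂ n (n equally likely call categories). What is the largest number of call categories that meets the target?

180·log₂ n ≤ 1234 − 400 = 834, giving log₂ n ≤ 4.6333 and n ≤ 24.818. The largest whole number is 24.

24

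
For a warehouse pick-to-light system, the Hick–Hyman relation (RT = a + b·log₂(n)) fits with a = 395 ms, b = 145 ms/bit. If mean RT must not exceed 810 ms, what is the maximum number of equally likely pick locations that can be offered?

7

145·log₂ n ≤ 810 − 395 = 415, giving log₂ n ≤ 2.8621 and n ≤ 7.271. The largest whole number is 7.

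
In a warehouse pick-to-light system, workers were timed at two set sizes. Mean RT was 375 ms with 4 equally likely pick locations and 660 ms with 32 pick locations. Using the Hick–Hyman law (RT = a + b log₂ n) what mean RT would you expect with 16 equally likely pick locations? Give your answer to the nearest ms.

Solve the two-equation system in a and b:
  b = (660 − 375) / (log₂ 32 − log₂ 4) = 285 / (5 − 2) = 95 ms/bit
  a = 375 − 95 × 2 = 185 ms
Then RT(16) = 185 + 95 × log₂ 16 = 185 + 95 × 4 ≈ 565.000 ms.

565 ms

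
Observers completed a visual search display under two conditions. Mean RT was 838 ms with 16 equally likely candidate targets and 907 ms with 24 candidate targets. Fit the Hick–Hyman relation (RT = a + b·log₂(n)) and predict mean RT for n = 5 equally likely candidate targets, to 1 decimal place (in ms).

640.1 ms

Fit slope and intercept:
  b = (907 − 838) / (log₂ 24 − log₂ 16) = 69 / (4.5850 − 4) = 117.956 ms/bit
  a = 838 − 117.956 × 4 = 366.175 ms
Then RT(5) = 366.175 + 117.956 × log₂ 5 = 366.175 + 117.956 × 2.3219 ≈ 640.061 ms.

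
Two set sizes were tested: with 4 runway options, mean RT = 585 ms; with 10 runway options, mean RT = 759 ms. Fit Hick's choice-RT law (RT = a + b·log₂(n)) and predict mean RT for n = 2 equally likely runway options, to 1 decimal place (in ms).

RT is linear in log₂ n, so two points fix the line:
  b = (759 − 585) / (log₂ 10 − log₂ 4) = 174 / (3.3219 − 2) = 131.626 ms/bit
  a = 585 − 131.626 × 2 = 321.748 ms
Then RT(2) = 321.748 + 131.626 × log₂ 2 = 321.748 + 131.626 × 1 ≈ 453.374 ms.

453.4 ms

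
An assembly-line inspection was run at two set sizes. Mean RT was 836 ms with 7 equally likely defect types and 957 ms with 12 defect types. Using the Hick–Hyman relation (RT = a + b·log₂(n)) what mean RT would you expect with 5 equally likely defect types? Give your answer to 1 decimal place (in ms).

Solve the two-equation system in a and b:
  b = (957 − 836) / (log₂ 12 − log₂ 7) = 121 / (3.5850 − 2.8074) = 155.605 ms/bit
  a = 836 − 155.605 × 2.8074 = 399.160 ms
Then RT(5) = 399.160 + 155.605 × log₂ 5 = 399.160 + 155.605 × 2.3219 ≈ 760.465 ms.

760.5 ms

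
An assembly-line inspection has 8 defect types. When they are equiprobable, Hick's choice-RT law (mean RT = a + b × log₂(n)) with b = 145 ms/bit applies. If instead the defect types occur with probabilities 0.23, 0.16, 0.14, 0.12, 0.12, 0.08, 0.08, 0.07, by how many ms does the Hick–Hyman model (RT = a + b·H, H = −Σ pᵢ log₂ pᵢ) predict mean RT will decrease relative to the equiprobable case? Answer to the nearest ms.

Equiprobable entropy H₀ = log₂ 8 = 3.0000 bits.
Skewed entropy H = −Σ pᵢ log₂ pᵢ = 2.8935 bits.
ΔRT = b·(H₀ − H) = 145 × 0.1065 = 15.44 ms.

15 ms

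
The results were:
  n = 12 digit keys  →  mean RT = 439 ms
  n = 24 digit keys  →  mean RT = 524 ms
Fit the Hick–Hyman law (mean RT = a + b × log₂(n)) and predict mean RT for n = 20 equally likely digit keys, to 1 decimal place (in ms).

501.6 ms

Solve the two-equation system in a and b:
  b = (524 − 439) / (log₂ 24 − log₂ 12) = 85 / (4.5850 − 3.5850) = 85.000 ms/bit
  a = 439 − 85.000 × 3.5850 = 134.278 ms
Then RT(20) = 134.278 + 85.000 × log₂ 20 = 134.278 + 85.000 × 4.3219 ≈ 501.642 ms.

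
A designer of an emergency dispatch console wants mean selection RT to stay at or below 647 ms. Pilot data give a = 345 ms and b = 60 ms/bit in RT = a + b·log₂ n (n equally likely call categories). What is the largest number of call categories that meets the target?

Information budget: (647 − 345)/60 = 5.0333 bits, so n ≤ 2^5.0333 = 32.748 → at most 32.

32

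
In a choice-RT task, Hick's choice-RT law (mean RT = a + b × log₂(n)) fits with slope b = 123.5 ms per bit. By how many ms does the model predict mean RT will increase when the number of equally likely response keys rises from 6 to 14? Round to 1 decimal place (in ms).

Only the slope matters, since a is common to both: ΔRT = b·log₂(n₂/n₁).
log₂(14) − log₂(6) = 3.8074 − 2.5850 = 1.2224.
ΔRT = 123.5 × 1.2224 = 150.965 ms.

151.0 ms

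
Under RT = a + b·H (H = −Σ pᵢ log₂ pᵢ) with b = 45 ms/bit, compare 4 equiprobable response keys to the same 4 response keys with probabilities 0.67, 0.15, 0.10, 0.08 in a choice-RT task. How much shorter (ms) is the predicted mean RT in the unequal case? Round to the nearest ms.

Equiprobable entropy H₀ = log₂ 4 = 2.0000 bits.
Skewed entropy H = −Σ pᵢ log₂ pᵢ = 1.4214 bits.
ΔRT = b·(H₀ − H) = 45 × 0.5786 = 26.04 ms.

26 ms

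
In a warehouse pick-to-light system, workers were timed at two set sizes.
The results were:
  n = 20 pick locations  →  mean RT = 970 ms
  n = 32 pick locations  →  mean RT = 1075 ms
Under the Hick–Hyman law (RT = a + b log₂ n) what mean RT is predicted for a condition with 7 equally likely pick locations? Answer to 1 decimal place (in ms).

Solve the two-equation system in a and b:
  b = (1075 − 970) / (log₂ 32 − log₂ 20) = 105 / (5 − 4.3219) = 154.851 ms/bit
  a = 970 − 154.851 × 4.3219 = 300.746 ms
Then RT(7) = 300.746 + 154.851 × log₂ 7 = 300.746 + 154.851 × 2.8074 ≈ 735.467 ms.

735.5 ms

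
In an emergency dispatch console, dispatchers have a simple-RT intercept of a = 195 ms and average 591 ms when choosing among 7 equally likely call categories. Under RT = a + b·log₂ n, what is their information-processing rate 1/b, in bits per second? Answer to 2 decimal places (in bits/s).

7.09 bits/s

b = (591 − 195)/log₂ 7 = 396/2.8074 = 141.058 ms per bit = 0.14106 s/bit; the reciprocal is 7.089 bits/s.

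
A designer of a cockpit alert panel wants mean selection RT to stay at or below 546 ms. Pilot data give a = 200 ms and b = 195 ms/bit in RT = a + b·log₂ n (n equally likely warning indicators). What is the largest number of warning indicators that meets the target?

3

Set 200 + 195·log₂ n ≤ 546 → log₂ n ≤ (546 − 200)/195 = 1.7744.
So n ≤ 2^1.7744 = 3.421; the largest integer n is 3.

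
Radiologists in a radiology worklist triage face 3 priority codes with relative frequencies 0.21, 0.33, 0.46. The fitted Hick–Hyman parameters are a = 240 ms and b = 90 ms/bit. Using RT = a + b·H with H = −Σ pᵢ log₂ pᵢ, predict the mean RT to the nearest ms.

H = 0.21·log₂(1/0.21) + 0.33·log₂(1/0.33) + 0.46·log₂(1/0.46) = 1.5160 bits.
RT = 240 + 90 × 1.5160 = 376.44 ms.

376 ms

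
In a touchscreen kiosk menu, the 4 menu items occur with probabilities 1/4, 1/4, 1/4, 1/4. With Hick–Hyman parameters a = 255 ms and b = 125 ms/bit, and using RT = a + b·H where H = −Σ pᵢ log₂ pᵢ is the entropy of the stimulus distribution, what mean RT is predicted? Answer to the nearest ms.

Each term −pᵢ log₂ pᵢ: 0.25·2 + 0.25·2 + 0.25·2 + 0.25·2; summed, H = 2.000 bits.
Mean RT = a + bH = 255 + 125·2.000 = 505.00 ms.

505 ms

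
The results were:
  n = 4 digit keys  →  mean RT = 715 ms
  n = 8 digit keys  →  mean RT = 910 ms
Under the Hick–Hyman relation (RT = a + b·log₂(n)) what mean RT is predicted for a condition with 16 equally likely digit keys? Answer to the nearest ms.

1105 ms

RT is linear in log₂ n, so two points fix the line:
  b = (910 − 715) / (log₂ 8 − log₂ 4) = 195 / (3 − 2) = 195 ms/bit
  a = 715 − 195 × 2 = 325 ms
Then RT(16) = 325 + 195 × log₂ 16 = 325 + 195 × 4 ≈ 1105.000 ms.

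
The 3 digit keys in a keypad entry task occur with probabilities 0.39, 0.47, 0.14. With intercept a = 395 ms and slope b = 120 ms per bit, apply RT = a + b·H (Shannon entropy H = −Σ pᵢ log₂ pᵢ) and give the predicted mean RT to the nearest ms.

Entropy contributions −pᵢ log₂ pᵢ: 0.5298, 0.5120, 0.3971; sum H = 1.4389 bits.
RT = a + bH = 395 + 120·1.4389 = 567.66 ms.

568 ms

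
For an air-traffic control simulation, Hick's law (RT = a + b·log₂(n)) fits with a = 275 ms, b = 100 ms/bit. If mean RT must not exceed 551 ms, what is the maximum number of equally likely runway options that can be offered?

6

100·log₂ n ≤ 551 − 275 = 276, giving log₂ n ≤ 2.7600 and n ≤ 6.774. The largest whole number is 6.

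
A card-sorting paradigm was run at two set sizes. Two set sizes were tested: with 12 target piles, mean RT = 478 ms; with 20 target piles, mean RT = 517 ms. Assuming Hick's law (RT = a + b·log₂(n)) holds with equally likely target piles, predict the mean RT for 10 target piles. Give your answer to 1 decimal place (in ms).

With log₂ n on the abscissa the relation is linear; from the two conditions:
  b = (517 − 478) / (log₂ 20 − log₂ 12) = 39 / (4.3219 − 3.5850) = 52.920 ms/bit
  a = 478 − 52.920 × 3.5850 = 288.285 ms
Then RT(10) = 288.285 + 52.920 × log₂ 10 = 288.285 + 52.920 × 3.3219 ≈ 464.080 ms.

464.1 ms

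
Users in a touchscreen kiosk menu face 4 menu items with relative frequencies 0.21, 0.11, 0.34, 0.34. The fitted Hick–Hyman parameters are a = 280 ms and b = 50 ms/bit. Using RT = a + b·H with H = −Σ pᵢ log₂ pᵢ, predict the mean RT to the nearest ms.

374 ms

H = 0.21·log₂(1/0.21) + 0.11·log₂(1/0.11) + 0.34·log₂(1/0.34) + 0.34·log₂(1/0.34) = 1.8815 bits.
RT = 280 + 50 × 1.8815 = 374.07 ms.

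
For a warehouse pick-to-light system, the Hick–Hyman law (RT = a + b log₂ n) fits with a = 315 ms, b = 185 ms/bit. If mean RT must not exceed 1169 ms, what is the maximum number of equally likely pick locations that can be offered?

24

Information budget: (1169 − 315)/185 = 4.6162 bits, so n ≤ 2^4.6162 = 24.526 → at most 24.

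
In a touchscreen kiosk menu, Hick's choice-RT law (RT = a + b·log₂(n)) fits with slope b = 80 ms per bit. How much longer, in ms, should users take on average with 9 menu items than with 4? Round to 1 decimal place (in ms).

93.6 ms

Only the slope matters, since a is common to both: ΔRT = b·log₂(n₂/n₁).
log₂(9) − log₂(4) = 3.1699 − 2 = 1.1699.
ΔRT = 80 × 1.1699 = 93.594 ms.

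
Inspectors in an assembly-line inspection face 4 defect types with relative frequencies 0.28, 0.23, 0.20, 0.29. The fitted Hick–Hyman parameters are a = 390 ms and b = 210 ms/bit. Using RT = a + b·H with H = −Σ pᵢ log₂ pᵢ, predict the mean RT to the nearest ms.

H = 0.28·log₂(1/0.28) + 0.23·log₂(1/0.23) + 0.20·log₂(1/0.20) + 0.29·log₂(1/0.29) = 1.9842 bits.
RT = 390 + 210 × 1.9842 = 806.68 ms.

807 ms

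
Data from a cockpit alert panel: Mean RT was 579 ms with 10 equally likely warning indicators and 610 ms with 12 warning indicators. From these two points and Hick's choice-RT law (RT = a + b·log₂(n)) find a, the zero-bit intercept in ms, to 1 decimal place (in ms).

187.5 ms

The slope on a log₂ axis is (610 − 579) / (3.5850 − 3.3219) = 117.855 ms/bit.
a = RT₁ − b·log₂ n₁ = 579 − 117.855 × 3.3219 = 187.493 ms.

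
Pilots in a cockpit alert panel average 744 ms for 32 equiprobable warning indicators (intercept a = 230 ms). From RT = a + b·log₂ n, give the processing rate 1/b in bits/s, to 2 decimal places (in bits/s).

9.73 bits/s

Choice component = 744 − 230 = 514 ms over log₂(32) = 5 bits.
b = 514 / 5 = 102.800 ms/bit, so 1/b = 9.728 bits/s.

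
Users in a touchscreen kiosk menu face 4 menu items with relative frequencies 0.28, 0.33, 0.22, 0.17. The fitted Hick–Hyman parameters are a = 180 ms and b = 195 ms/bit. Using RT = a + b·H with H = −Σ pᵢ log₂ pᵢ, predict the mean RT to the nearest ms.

H = 0.28·log₂(1/0.28) + 0.33·log₂(1/0.33) + 0.22·log₂(1/0.22) + 0.17·log₂(1/0.17) = 1.9572 bits.
RT = 180 + 195 × 1.9572 = 561.65 ms.

562 ms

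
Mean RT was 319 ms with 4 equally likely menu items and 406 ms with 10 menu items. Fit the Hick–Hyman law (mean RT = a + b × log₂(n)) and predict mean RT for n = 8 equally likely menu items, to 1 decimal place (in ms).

Fit slope and intercept:
  b = (406 − 319) / (log₂ 10 − log₂ 4) = 87 / (3.3219 − 2) = 65.813 ms/bit
  a = 319 − 65.813 × 2 = 187.374 ms
Then RT(8) = 187.374 + 65.813 × log₂ 8 = 187.374 + 65.813 × 3 ≈ 384.813 ms.

384.8 ms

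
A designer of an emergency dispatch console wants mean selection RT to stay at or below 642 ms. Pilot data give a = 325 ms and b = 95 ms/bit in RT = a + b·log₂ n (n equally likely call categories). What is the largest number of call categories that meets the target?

Set 325 + 95·log₂ n ≤ 642 → log₂ n ≤ (642 − 325)/95 = 3.3368.
So n ≤ 2^3.3368 = 10.104; the largest integer n is 10.

10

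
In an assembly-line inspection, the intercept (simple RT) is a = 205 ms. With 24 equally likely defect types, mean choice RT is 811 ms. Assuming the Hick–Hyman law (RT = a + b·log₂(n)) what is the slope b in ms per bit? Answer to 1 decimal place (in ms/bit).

132.2 ms/bit

24 alternatives carry log₂ 24 = 4.5850 bits; the choice cost is 811 − 205 = 606 ms, so b = 606/4.5850 = 132.171 ms/bit.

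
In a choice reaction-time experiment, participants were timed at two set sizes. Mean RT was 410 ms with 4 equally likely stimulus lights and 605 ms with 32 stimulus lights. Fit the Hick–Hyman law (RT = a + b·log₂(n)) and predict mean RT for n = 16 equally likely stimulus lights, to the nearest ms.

RT is linear in log₂ n, so two points fix the line:
  b = (605 − 410) / (log₂ 32 − log₂ 4) = 195 / (5 − 2) = 65 ms/bit
  a = 410 − 65 × 2 = 280 ms
Then RT(16) = 280 + 65 × log₂ 16 = 280 + 65 × 4 ≈ 540.000 ms.

540 ms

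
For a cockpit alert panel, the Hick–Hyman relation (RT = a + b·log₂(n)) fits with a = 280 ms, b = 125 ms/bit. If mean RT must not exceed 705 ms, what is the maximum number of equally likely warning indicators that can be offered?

Set 280 + 125·log₂ n ≤ 705 → log₂ n ≤ (705 − 280)/125 = 3.4000.
So n ≤ 2^3.4000 = 10.556; the largest integer n is 10.

10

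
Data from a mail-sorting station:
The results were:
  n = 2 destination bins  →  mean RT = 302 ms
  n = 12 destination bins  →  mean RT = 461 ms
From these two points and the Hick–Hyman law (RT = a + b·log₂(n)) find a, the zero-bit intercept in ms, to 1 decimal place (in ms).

b = (RT₂ − RT₁)/(log₂ n₂ − log₂ n₁) = (461 − 302)/(3.5850 − 1) = 61.510 ms/bit.
a = RT₁ − b·log₂ n₁ = 302 − 61.510 × 1 = 240.490 ms.

240.5 ms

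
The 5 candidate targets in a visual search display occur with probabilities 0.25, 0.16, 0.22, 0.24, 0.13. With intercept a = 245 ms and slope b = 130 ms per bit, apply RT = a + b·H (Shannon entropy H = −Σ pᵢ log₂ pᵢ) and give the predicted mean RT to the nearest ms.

541 ms

Entropy contributions −pᵢ log₂ pᵢ: 0.5000, 0.4230, 0.4806, 0.4941, 0.3826; sum H = 2.2804 bits.
RT = a + bH = 245 + 130·2.2804 = 541.45 ms.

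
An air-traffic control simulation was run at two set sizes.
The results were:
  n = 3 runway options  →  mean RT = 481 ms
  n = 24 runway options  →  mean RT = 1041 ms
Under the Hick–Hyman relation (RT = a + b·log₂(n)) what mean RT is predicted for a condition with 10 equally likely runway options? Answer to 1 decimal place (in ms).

805.2 ms

RT is linear in log₂ n, so two points fix the line:
  b = (1041 − 481) / (log₂ 24 − log₂ 3) = 560 / (4.5850 − 1.5850) = 186.667 ms/bit
  a = 481 − 186.667 × 1.5850 = 185.140 ms
Then RT(10) = 185.140 + 186.667 × log₂ 10 = 185.140 + 186.667 × 3.3219 ≈ 805.234 ms.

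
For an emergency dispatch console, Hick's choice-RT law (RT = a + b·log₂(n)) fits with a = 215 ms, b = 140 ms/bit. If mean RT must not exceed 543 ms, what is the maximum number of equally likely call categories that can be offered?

Set 215 + 140·log₂ n ≤ 543 → log₂ n ≤ (543 − 215)/140 = 2.3429.
So n ≤ 2^2.3429 = 5.073; the largest integer n is 5.

5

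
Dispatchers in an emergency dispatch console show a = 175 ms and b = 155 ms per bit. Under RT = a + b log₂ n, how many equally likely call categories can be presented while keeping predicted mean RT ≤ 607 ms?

155·log₂ n ≤ 607 − 175 = 432, giving log₂ n ≤ 2.7871 and n ≤ 6.902. The largest whole number is 6.

6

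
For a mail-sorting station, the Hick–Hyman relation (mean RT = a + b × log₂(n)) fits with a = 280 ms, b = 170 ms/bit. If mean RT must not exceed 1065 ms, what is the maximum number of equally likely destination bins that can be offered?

24

170·log₂ n ≤ 1065 − 280 = 785, giving log₂ n ≤ 4.6176 and n ≤ 24.550. The largest whole number is 24.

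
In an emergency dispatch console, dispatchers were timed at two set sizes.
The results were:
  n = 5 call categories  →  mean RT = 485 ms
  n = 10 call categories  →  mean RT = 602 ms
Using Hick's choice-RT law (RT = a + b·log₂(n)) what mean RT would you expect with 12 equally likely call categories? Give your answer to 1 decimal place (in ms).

632.8 ms

RT is linear in log₂ n, so two points fix the line:
  b = (602 − 485) / (log₂ 10 − log₂ 5) = 117 / (3.3219 − 2.3219) = 117.000 ms/bit
  a = 485 − 117.000 × 2.3219 = 213.334 ms
Then RT(12) = 213.334 + 117.000 × log₂ 12 = 213.334 + 117.000 × 3.5850 ≈ 632.775 ms.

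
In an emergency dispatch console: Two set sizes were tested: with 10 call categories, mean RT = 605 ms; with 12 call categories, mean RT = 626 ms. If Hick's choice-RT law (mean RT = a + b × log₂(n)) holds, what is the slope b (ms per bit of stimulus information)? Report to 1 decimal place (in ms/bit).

Slope: b = (626 − 605) / (log₂ 12 − log₂ 10) = 21/0.2630 = 79.837 ms/bit.

79.8 ms/bit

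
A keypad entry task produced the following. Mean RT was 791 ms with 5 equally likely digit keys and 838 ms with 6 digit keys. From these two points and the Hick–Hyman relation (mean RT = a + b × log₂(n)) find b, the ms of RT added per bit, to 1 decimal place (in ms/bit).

178.7 ms/bit

b = (RT₂ − RT₁)/(log₂ n₂ − log₂ n₁) = (838 − 791)/(2.5850 − 2.3219) = 178.684 ms/bit.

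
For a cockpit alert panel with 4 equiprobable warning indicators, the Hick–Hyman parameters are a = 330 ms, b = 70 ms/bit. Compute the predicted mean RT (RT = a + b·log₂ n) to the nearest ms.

log₂(4) = 2 bits, so RT = 330 + 70 × 2 ≈ 470.000 ms.

470 ms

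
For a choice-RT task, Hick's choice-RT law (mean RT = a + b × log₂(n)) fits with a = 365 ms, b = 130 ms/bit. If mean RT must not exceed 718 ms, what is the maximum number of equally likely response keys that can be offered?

Set 365 + 130·log₂ n ≤ 718 → log₂ n ≤ (718 − 365)/130 = 2.7154.
So n ≤ 2^2.7154 = 6.568; the largest integer n is 6.

6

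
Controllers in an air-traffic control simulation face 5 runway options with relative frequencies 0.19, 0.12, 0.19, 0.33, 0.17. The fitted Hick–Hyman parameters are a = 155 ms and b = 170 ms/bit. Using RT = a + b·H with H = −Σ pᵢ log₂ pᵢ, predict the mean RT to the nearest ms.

536 ms

Entropy contributions −pᵢ log₂ pᵢ: 0.4552, 0.3671, 0.4552, 0.5278, 0.4346; sum H = 2.2399 bits.
RT = a + bH = 155 + 170·2.2399 = 535.79 ms.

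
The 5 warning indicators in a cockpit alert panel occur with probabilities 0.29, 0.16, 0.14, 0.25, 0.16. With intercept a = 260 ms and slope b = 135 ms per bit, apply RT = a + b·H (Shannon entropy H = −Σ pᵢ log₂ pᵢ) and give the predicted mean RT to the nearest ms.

H = 0.29·log₂(1/0.29) + 0.16·log₂(1/0.16) + 0.14·log₂(1/0.14) + 0.25·log₂(1/0.25) + 0.16·log₂(1/0.16) = 2.2610 bits.
RT = 260 + 135 × 2.2610 = 565.24 ms.

565 ms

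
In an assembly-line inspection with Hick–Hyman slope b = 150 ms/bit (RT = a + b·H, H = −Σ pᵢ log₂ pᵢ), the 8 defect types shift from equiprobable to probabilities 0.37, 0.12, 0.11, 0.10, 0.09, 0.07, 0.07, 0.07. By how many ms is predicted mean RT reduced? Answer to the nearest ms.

45 ms

The RT saving is b·ΔH. Equiprobable H₀ = log₂(8) = 3.0000 bits; with the given probabilities H = 2.6986 bits.
b·(H₀ − H) = 150 × (3.0000 − 2.6986) = 45.21 ms.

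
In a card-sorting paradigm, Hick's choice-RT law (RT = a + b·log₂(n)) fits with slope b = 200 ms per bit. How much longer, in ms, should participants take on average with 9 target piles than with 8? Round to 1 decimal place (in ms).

Only the slope matters, since a is common to both: ΔRT = b·log₂(n₂/n₁).
log₂(9) − log₂(8) = 3.1699 − 3 = 0.1699.
ΔRT = 200 × 0.1699 = 33.985 ms.

34.0 ms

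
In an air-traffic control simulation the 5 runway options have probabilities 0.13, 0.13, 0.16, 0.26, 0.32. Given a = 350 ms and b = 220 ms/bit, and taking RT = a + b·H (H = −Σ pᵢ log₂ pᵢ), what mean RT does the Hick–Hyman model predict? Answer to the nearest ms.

838 ms

Entropy contributions −pᵢ log₂ pᵢ: 0.3826, 0.3826, 0.4230, 0.5053, 0.5260; sum H = 2.2196 bits.
RT = a + bH = 350 + 220·2.2196 = 838.32 ms.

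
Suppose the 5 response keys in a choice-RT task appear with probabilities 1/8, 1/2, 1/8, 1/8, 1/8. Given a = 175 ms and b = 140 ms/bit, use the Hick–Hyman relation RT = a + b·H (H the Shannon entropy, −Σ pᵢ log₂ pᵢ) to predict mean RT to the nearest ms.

455 ms

H = −Σ pᵢ log₂ pᵢ = 0.125·3 + 0.5·1 + 0.125·3 + 0.125·3 + 0.125·3 = 2.000 bits.
RT = 175 + 140 × 2.000 = 455.00 ms.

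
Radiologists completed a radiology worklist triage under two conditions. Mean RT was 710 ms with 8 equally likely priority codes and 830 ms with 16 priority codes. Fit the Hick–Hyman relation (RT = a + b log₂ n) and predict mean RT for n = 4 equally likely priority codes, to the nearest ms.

590 ms

RT is linear in log₂ n, so two points fix the line:
  b = (830 − 710) / (log₂ 16 − log₂ 8) = 120 / (4 − 3) = 120 ms/bit
  a = 710 − 120 × 3 = 350 ms
Then RT(4) = 350 + 120 × log₂ 4 = 350 + 120 × 2 ≈ 590.000 ms.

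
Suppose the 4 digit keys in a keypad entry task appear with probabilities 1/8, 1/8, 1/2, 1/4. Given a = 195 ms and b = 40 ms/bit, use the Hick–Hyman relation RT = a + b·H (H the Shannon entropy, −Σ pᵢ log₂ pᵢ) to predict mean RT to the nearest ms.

H = −Σ pᵢ log₂ pᵢ = 0.125·3 + 0.125·3 + 0.5·1 + 0.25·2 = 1.750 bits.
RT = 195 + 40 × 1.750 = 265.00 ms.

265 ms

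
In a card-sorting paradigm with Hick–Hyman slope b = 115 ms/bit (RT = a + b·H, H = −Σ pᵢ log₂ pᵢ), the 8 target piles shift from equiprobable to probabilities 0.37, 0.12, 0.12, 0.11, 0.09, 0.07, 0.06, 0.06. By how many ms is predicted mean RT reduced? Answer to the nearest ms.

Equiprobable entropy H₀ = log₂ 8 = 3.0000 bits.
Skewed entropy H = −Σ pᵢ log₂ pᵢ = 2.6834 bits.
ΔRT = b·(H₀ − H) = 115 × 0.3166 = 36.41 ms.

36 ms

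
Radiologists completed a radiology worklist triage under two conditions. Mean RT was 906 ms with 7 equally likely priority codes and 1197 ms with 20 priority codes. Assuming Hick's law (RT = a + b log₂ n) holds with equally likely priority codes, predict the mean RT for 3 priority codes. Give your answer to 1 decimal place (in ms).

671.1 ms

RT is linear in log₂ n, so two points fix the line:
  b = (1197 − 906) / (log₂ 20 − log₂ 7) = 291 / (4.3219 − 2.8074) = 192.133 ms/bit
  a = 906 − 192.133 × 2.8074 = 366.614 ms
Then RT(3) = 366.614 + 192.133 × log₂ 3 = 366.614 + 192.133 × 1.5850 ≈ 671.138 ms.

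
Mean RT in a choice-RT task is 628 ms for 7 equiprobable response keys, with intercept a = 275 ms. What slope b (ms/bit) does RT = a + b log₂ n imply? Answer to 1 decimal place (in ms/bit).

125.7 ms/bit

b = (628 − 275) / log₂(7) = 353 / 2.8074 = 125.741 ms/bit.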